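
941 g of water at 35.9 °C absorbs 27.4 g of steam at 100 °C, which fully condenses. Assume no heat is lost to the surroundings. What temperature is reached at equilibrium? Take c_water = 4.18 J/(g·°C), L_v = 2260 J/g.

T_f ≈ 53.0 °C

Let T be the final temperature. ΣQ_i = 0:
condense steam: −27.4·2260 = −61924
  condensed water 100 °C→T: 114.53(T − 100)
  original water: 3933.4(T − 35.9)
4047.9 T = 61924 + 11453 + 141208 = 214586
T ≈ 53.01 °C (< 100 °C, so full condensation is consistent).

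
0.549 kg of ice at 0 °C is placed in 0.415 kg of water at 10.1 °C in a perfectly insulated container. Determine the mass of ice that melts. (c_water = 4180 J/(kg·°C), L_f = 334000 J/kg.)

Heat available from the water dropping to 0 °C: 0.415·4180·10.1 = 17520 J.
Fully melting the ice requires m_ice L_f = 0.549·334000 = 183366 J.
17520 J < 183366 J, so only part of the ice melts and the system sits at 0 °C.
m_melted·334000 = 17520  ⇒  m_melted ≈ 0.05246 kg.

m_melted ≈ 0.0525 kg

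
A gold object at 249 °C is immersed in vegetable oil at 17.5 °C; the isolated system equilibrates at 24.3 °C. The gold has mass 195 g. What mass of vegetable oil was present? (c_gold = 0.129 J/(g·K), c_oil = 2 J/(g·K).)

Heat lost by the gold = heat gained by the oil:
195×0.129×(249 − 24.3) = m×2×(24.3 − 17.5)
13.6 m = 5652.3  ⇒  m ≈ 415.6 g

m ≈ 416 g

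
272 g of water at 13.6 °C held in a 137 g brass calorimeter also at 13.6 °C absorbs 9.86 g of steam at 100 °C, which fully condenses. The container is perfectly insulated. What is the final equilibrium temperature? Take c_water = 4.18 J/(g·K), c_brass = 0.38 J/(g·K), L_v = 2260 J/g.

T_f ≈ 34.6 °C

Let T be the final temperature. ΣQ_i = 0:
latent heat released on condensation: 9.86×2260 = 22284; condensate cools 100→T: 9.86×4.18×(T − 100) = 41.21(T − 100); water warms: 272×4.18×(T − 13.6) = 1137(T − 13.6); cup: 52.06(T − 13.6)
1230.2 T = 22284 + 4121.5 + 16171 = 42576
T ≈ 34.61 °C — below 100 °C, confirming all the steam condensed.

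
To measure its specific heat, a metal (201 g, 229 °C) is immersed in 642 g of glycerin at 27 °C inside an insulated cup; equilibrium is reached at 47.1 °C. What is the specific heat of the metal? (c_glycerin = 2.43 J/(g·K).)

Net heat exchanged in the isolated system is zero:
201×c×(47.1 − 229) + 642×2.43×(47.1 − 27) = 0
-36562 c = -31357
c = -31357/-36562 ≈ 0.8576 J/(g·K)

c ≈ 0.858 J/(g·K)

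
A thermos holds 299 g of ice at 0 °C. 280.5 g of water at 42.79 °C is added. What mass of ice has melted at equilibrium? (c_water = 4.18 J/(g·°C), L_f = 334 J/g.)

m_melted ≈ 150 g

Heat available from the water dropping to 0 °C: 280.5×4.18×42.79 = 50171 J.
Fully melting the ice requires m_ice L_f = 299×334 = 99866 J.
That's not enough to melt it all — equilibrium is at 0 °C with ice remaining.
m_melted×334 = 50171  ⇒  m_melted ≈ 150.2 g.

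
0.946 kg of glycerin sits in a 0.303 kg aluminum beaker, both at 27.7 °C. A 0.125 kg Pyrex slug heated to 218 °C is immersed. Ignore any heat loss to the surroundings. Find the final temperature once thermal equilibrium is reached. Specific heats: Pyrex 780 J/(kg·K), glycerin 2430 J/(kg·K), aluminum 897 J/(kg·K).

T_f ≈ 34.7 °C

Heat gained plus heat lost sum to zero:
0.125×780×(T − 218) + 0.946×2430×(T − 27.7) + 0.303×897×(T − 27.7) = 0
97.5(T − 218) + 2298.8(T − 27.7) + 271.79(T − 27.7) = 0
(97.5 + 2298.8 + 271.79) T = 97.5×218 + 2298.8×27.7 + 271.79×27.7
T = 92460/2668.1 ≈ 34.65 °C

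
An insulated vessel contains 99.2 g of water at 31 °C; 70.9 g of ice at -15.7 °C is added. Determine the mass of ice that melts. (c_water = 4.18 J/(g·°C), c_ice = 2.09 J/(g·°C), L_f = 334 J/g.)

m_melted ≈ 31.5 g

Water can give up m c ΔT = 99.2×4.18×31 = 12854 J before reaching 0 °C.
Of that, 70.9×2.09×15.7 = 2326.4 J goes to bring the ice to 0 °C, leaving 10528 J.
To melt every bit of ice: 70.9×334 = 23681 J.
Since 10528 < 23681 J, not all the ice melts; equilibrium is at 0 °C.
m_melted×334 = 10528  ⇒  m_melted ≈ 31.52 g.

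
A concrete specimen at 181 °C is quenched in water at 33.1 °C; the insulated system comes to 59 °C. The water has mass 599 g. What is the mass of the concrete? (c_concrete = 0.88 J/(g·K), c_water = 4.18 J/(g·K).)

|Q_concrete| = |Q_water|:
m×0.88×(181 − 59) = 599×4.18×(59 − 33.1)
107.36 m = 64849  ⇒  m ≈ 604 g

m ≈ 604 g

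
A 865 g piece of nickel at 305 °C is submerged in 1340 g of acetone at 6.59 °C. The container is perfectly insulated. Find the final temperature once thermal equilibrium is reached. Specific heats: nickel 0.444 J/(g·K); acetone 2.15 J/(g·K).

|Q_nickel| = |Q_acetone|:
865·0.444·(305 − T) = 1340·2.15·(T − 6.59)
384.06(305 − T) = 2881(T − 6.59)
3265.1 T = 136124  ⇒  T ≈ 41.69 °C

T_f ≈ 41.7 °C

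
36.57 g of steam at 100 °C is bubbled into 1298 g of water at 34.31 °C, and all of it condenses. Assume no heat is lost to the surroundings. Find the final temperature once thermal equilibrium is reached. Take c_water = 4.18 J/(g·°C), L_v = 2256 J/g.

Conservation of energy gives ΣQ = 0:
condense steam: −36.57·2256 = −82502; condensed water 100 °C→T: 152.86(T − 100); water warms: 1298·4.18·(T − 34.31) = 5425.6(T − 34.31)
5578.5 T = 82502 + 15286 + 186154 = 283942
T ≈ 50.90 °C, under the boiling point, so the assumption holds.

T_f ≈ 50.9 °C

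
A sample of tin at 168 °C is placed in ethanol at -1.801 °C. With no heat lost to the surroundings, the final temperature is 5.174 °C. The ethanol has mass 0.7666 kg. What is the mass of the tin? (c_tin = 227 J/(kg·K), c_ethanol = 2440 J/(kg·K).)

m ≈ 0.353 kg

Conservation of energy gives ΣQ = 0:
m·227·(5.174 − 168) + 0.7666·2440·(5.174 − (-1.801)) = 0
-36962 m = -13047
m = -13047/-36962 ≈ 0.353 kg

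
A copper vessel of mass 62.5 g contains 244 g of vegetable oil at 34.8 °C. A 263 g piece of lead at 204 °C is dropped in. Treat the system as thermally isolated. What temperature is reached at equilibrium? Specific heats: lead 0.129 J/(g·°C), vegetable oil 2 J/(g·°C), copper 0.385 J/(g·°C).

T_f ≈ 45.3 °C

T_f = Σ m_i c_i T_i / Σ m_i c_i:
T_f = (33.93·204 + 488·34.8 + 24.06·34.8) / (33.93 + 488 + 24.06)
    = 24741 / 545.99 ≈ 45.31 °C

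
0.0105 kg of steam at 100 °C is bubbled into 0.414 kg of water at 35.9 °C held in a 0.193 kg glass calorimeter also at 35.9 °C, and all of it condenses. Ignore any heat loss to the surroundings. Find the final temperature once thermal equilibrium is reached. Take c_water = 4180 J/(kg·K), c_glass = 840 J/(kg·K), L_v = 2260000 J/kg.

T_f ≈ 49.6 °C

Energy balance with sensible and latent terms:
condense steam: −0.0105·2260000 = −23730
  condensate cools 100→T: 0.0105·4180·(T − 100) = 43.89(T − 100)
  original water: 1730.5(T − 35.9)
  glass cup: 0.193·840·(T − 35.9) = 162.12(T − 35.9)
1936.5 T = 23730 + 4389 + 67946 = 96065
T ≈ 49.61 °C, under the boiling point, so the assumption holds.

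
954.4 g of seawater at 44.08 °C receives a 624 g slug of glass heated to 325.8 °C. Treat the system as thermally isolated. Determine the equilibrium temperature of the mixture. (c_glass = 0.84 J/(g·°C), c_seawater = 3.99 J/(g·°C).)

T_f ≈ 78.2 °C

Heat lost by the glass equals heat gained by the seawater:
624*0.84*(325.8 − T) = 954.4*3.99*(T − 44.08)
524.16(325.8 − T) = 3808.1(T − 44.08)
4332.2 T = 338630  ⇒  T ≈ 78.17 °C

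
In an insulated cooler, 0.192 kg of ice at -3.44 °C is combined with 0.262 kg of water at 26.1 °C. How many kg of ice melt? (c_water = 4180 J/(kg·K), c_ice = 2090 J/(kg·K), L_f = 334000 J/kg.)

m_melted ≈ 0.0814 kg

Water can give up m c ΔT = 0.262×4180×26.1 = 28584 J before reaching 0 °C.
Of that, 0.192×2090×3.44 = 1380.4 J goes to bring the ice to 0 °C, leaving 27203 J.
To melt every bit of ice: 0.192×334000 = 64128 J.
Since 27203 < 64128 J, not all the ice melts; equilibrium is at 0 °C.
m_melt = 27203 / L_f = 0.08145 kg.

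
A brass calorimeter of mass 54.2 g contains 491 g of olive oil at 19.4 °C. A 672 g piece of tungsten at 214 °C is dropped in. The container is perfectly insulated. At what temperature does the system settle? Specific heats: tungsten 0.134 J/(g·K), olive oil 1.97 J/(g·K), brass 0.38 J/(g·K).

T_f ≈ 35.7 °C

T_f is the heat-capacity-weighted average of the initial temperatures:
T_f = (90.05×214 + 967.27×19.4 + 20.6×19.4) / (90.05 + 967.27 + 20.6)
    = 38435 / 1077.9 ≈ 35.66 °C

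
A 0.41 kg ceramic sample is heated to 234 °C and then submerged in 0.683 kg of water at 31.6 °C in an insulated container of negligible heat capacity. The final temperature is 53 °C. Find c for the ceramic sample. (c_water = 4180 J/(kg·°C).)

c ≈ 823 J/(kg·°C)

m_s c (T_s − T_f) = m_water c_water (T_f − T_0):
0.41×c×(234 − 53) = 0.683×4180×(53 − 31.6)
74.21 c = 61096  ⇒  c ≈ 823.3 J/(kg·°C)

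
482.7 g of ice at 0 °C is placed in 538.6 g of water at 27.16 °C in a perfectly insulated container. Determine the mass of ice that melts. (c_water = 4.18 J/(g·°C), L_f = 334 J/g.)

m_melted ≈ 183 g

Cooling the water to 0 °C releases 538.6×4.18×27.16 = 61147 J.
Melting all 482.7 g of ice would need 482.7×334 = 161222 J.
That's not enough to melt it all — equilibrium is at 0 °C with ice remaining.
m_melt = 61147 / L_f = 183.1 g.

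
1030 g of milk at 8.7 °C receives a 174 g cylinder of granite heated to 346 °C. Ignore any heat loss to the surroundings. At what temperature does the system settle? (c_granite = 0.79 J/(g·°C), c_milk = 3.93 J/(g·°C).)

T_f ≈ 19.8 °C

Taking heat into each body as positive, Σ m c ΔT = 0:
174×0.79×(T − 346) + 1030×3.93×(T − 8.7) = 0
(137.46 + 4047.9) T = 137.46×346 + 4047.9×8.7
T = 82778/4185.4 ≈ 19.78 °C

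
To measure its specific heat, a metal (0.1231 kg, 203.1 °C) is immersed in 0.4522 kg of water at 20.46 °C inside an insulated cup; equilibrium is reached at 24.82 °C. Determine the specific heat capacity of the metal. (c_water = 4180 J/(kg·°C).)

c ≈ 376 J/(kg·°C)

Heat gained plus heat lost sum to zero:
0.1231·c·(24.82 − 203.1) + 0.4522·4180·(24.82 − 20.46) = 0
-21.95 c = -8241.3
c = -8241.3/-21.95 ≈ 375.5 J/(kg·°C)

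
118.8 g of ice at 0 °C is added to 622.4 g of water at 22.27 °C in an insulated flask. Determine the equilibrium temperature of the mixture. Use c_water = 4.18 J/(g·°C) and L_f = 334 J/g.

T_f ≈ 5.9 °C

Energy balance with sensible and latent terms:
latent heat to melt: 118.8·334 = 39679
  warm the meltwater: 496.58 T
  water: 2601.6(T − 22.27)
3098.2 T = 57938 − 39679 = 18259
T ≈ 5.89 °C. Since T > 0 °C, the all-ice-melts assumption holds.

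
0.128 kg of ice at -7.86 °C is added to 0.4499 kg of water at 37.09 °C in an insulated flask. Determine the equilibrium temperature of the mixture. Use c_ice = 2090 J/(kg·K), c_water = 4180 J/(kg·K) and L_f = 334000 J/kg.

T_f ≈ 10.3 °C

Taking heat into each body as positive, Σ m c ΔT = 0:
warm ice to 0 °C: 0.128×2090×(0 − (-7.86)) = 2102.7; melt ice: 0.128×334000 = 42752; meltwater 0→T: 0.128×4180×T = 535.04 T; water cools: 0.4499×4180×(T − 37.09) = 1880.6(T − 37.09)
2415.6 T = 69751 − 44855 = 24896
T ≈ 10.31 °C — above 0 °C, consistent with complete melting.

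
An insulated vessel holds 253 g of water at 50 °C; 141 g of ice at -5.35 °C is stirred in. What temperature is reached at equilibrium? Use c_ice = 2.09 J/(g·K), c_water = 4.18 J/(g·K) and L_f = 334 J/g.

Energy conservation, ΣQ = 0:
ice -5.35→0 °C: 141·2.09·5.35 = 1576.6
  melt ice: 141·334 = 47094
  meltwater 0→T: 141·4.18·T = 589.38 T
  water: 1057.5(T − 50)
1646.9 T = 52877 − 48671 = 4206.4
T ≈ 2.55 °C (positive, so assuming full melt was valid).

T_f ≈ 2.6 °C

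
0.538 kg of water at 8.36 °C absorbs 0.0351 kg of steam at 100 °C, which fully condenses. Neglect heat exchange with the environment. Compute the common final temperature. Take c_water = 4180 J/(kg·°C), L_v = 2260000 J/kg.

T_f ≈ 47.1 °C

Let T be the final temperature. ΣQ_i = 0:
condense steam: −0.0351×2260000 = −79326
  condensed water 100 °C→T: 146.72(T − 100)
  water warms: 0.538×4180×(T − 8.36) = 2248.8(T − 8.36)
2395.6 T = 79326 + 14672 + 18800 = 112798
T ≈ 47.09 °C — below 100 °C, confirming all the steam condensed.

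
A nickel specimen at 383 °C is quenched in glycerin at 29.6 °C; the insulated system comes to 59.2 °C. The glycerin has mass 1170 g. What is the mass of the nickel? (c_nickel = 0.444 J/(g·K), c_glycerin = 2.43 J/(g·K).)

m ≈ 585 g

|Q_nickel| = |Q_glycerin|:
m×0.444×(383 − 59.2) = 1170×2.43×(59.2 − 29.6)
143.77 m = 84156  ⇒  m ≈ 585.4 g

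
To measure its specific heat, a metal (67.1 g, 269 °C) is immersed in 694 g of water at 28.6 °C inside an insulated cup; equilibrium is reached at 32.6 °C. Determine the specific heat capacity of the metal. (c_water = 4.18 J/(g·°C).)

c ≈ 0.732 J/(g·°C)

Net heat exchanged in the isolated system is zero:
67.1·c·(32.6 − 269) + 694·4.18·(32.6 − 28.6) = 0
-15862 c = -11604
c = -11604/-15862 ≈ 0.7315 J/(g·°C)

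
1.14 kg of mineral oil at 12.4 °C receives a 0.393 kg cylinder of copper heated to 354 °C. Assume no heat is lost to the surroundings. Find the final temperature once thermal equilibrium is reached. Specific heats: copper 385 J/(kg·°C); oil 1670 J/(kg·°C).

T_f ≈ 37.5 °C

Let T be the final temperature. ΣQ_i = 0:
0.393×385×(T − 354) + 1.14×1670×(T − 12.4) = 0
(151.31 + 1903.8) T = 151.31×354 + 1903.8×12.4
T ≈ 37.55 °C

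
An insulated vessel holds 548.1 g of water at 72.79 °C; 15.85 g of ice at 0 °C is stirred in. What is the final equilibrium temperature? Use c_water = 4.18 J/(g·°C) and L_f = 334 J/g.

T_f ≈ 68.5 °C

Heat gained plus heat lost sum to zero:
fusion: m_ice L_f = 15.85·334 = 5293.9; meltwater 0→T: 15.85·4.18·T = 66.25 T; water cools: 548.1·4.18·(T − 72.79) = 2291.1(T − 72.79)
2357.3 T = 166766 − 5293.9 = 161472
T ≈ 68.50 °C. Since T > 0 °C, the all-ice-melts assumption holds.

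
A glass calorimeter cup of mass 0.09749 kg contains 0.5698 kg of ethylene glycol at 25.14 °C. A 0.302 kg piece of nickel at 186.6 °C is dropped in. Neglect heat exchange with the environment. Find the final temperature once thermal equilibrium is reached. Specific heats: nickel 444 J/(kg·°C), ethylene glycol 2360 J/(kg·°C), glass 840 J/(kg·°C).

T_f ≈ 39.0 °C

T_f is the heat-capacity-weighted average of the initial temperatures:
T_f = (134.09×186.6 + 1344.7×25.14 + 81.89×25.14) / (134.09 + 1344.7 + 81.89)
    = 60886 / 1560.7 ≈ 39.01 °C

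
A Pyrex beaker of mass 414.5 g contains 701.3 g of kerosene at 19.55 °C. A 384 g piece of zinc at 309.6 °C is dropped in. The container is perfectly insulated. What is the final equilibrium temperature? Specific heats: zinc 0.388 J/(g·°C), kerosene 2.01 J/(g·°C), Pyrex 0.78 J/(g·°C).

T_f ≈ 42.5 °C

Net heat exchanged in the isolated system is zero:
384×0.388×(T − 309.6) + 701.3×2.01×(T − 19.55) + 414.5×0.78×(T − 19.55) = 0
148.99(T − 309.6) + 1409.6(T − 19.55) + 323.31(T − 19.55) = 0
1881.9 T = 80007
T = 80007 / 1881.9 = 42.5 °C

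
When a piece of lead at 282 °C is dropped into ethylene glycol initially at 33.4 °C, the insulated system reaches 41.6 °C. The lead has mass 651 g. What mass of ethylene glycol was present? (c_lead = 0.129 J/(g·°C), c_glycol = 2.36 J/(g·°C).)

m ≈ 1040 g

|Q_lead| = |Q_glycol|:
651×0.129×(282 − 41.6) = m×2.36×(41.6 − 33.4)
19.35 m = 20189  ⇒  m ≈ 1043 g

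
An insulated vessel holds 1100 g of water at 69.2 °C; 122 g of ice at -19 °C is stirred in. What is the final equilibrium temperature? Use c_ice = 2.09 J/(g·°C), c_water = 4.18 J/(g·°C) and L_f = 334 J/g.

T_f ≈ 53.4 °C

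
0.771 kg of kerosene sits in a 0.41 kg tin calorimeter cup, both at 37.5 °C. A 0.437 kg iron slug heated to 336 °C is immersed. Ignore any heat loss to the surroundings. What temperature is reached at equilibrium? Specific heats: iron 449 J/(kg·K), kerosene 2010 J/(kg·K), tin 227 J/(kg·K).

Net heat exchanged in the isolated system is zero:
0.437×449×(T − 336) + 0.771×2010×(T − 37.5) + 0.41×227×(T − 37.5) = 0
1839 T = 127532
T = 127532 / 1839 = 69.3 °C

T_f ≈ 69.3 °C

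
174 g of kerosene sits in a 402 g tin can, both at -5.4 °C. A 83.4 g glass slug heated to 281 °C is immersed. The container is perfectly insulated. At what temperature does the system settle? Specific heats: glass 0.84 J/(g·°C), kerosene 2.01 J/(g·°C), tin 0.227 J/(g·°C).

T_f ≈ 33.9 °C

Conservation of energy gives ΣQ = 0:
83.4·0.84·(T − 281) + 174·2.01·(T − (-5.4)) + 402·0.227·(T − (-5.4)) = 0
70.06(T − 281) + 349.74(T − (-5.4)) + 91.25(T − (-5.4)) = 0
511.05 T = 17304
T ≈ 33.86 °C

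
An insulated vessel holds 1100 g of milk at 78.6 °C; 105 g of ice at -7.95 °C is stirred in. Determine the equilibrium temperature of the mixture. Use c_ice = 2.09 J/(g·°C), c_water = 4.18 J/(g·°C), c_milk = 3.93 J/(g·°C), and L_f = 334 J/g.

Heat gained plus heat lost sum to zero:
ice -7.95→0 °C: 105×2.09×7.95 = 1744.6
  melt ice: 105×334 = 35070
  meltwater 0→T: 105×4.18×T = 438.9 T
  milk: 4323(T − 78.6)
4761.9 T = 339788 − 36815 = 302973
T ≈ 63.62 °C. Since T > 0 °C, the all-ice-melts assumption holds.

T_f ≈ 63.6 °C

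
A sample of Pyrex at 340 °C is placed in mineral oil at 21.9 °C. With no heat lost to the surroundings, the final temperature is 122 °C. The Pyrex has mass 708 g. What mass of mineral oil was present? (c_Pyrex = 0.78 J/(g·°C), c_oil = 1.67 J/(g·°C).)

Let T be the final temperature. ΣQ_i = 0:
708×0.78×(122 − 340) + m×1.67×(122 − 21.9) = 0
167.17 m = 120388
m = 120388/167.17 ≈ 720.2 g

m ≈ 720 g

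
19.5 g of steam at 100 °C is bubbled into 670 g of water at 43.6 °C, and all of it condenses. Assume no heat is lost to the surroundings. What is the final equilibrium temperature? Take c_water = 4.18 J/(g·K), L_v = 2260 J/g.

Sum of m c ΔT and latent-heat terms is zero:
condense steam: −19.5·2260 = −44070
  condensed water 100 °C→T: 81.51(T − 100)
  original water: 2800.6(T − 43.6)
2882.1 T = 44070 + 8151 + 122106 = 174327
T ≈ 60.49 °C (< 100 °C, so full condensation is consistent).

T_f ≈ 60.5 °C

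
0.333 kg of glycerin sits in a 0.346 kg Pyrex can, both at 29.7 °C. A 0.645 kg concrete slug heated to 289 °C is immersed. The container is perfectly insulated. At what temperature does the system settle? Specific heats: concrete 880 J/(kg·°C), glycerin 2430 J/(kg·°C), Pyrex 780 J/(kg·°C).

T_f ≈ 119.1 °C

Taking heat into each body as positive, Σ m c ΔT = 0:
0.645×880×(T − 289) + 0.333×2430×(T − 29.7) + 0.346×780×(T − 29.7) = 0
1646.7 T = 196085
T ≈ 119.08 °C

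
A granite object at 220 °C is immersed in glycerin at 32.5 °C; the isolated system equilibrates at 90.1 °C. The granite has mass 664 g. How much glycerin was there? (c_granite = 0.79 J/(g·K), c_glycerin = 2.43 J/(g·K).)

Net heat exchanged in the isolated system is zero:
664·0.79·(90.1 − 220) + m·2.43·(90.1 − 32.5) = 0
139.97 m = 68140
m = 68140/139.97 ≈ 486.8 g

m ≈ 487 g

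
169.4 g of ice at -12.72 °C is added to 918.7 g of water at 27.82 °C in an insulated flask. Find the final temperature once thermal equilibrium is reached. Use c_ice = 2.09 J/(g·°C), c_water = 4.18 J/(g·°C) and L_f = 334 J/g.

T_f ≈ 10.1 °C

Sum of m c ΔT and latent-heat terms is zero:
warm ice to 0 °C: 169.4·2.09·(0 − (-12.72)) = 4503.5; latent heat to melt: 169.4·334 = 56580; warm the meltwater: 708.09 T; water: 3840.2(T − 27.82)
4548.3 T = 106833 − 61083 = 45750
T ≈ 10.06 °C — above 0 °C, consistent with complete melting.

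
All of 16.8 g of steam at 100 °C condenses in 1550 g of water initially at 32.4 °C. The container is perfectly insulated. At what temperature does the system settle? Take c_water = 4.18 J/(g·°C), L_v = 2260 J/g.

T_f ≈ 38.9 °C

Sum of m c ΔT and latent-heat terms is zero:
condense steam: −16.8·2260 = −37968
  condensate cools 100→T: 16.8·4.18·(T − 100) = 70.22(T − 100)
  original water: 6479(T − 32.4)
6549.2 T = 37968 + 7022.4 + 209920 = 254910
T ≈ 38.92 °C, under the boiling point, so the assumption holds.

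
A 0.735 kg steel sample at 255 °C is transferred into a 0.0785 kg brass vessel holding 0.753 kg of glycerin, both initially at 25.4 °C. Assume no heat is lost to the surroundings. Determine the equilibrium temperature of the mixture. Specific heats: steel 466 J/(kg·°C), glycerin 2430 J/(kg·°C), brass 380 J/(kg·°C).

T_f ≈ 61.1 °C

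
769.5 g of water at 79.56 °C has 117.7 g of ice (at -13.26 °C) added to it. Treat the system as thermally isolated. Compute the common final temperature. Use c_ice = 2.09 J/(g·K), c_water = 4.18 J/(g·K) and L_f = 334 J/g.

T_f ≈ 57.5 °C

Energy balance with sensible and latent terms:
warm ice to 0 °C: 117.7×2.09×(0 − (-13.26)) = 3261.9
  fusion: m_ice L_f = 117.7×334 = 39312
  warm the meltwater: 491.99 T
  water: 3216.5(T − 79.56)
3708.5 T = 255906 − 42574 = 213332
T ≈ 57.53 °C. Since T > 0 °C, the all-ice-melts assumption holds.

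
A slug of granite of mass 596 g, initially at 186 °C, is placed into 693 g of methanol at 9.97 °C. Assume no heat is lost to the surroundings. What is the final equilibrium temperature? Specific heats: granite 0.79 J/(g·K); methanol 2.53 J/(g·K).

T_f ≈ 47.2 °C

T_f = Σ m_i c_i T_i / Σ m_i c_i:
T_f = (470.84×186 + 1753.3×9.97) / (470.84 + 1753.3)
    = 105057 / 2224.1 ≈ 47.23 °C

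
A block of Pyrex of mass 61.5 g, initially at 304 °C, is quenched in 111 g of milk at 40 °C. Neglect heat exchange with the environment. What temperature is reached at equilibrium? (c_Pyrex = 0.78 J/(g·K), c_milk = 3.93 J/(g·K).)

Net heat exchanged in the isolated system is zero:
61.5·0.78·(T − 304) + 111·3.93·(T − 40) = 0
47.97(T − 304) + 436.23(T − 40) = 0
(47.97 + 436.23) T = 47.97·304 + 436.23·40
T = 32032 / 484.2 = 66.2 °C

T_f ≈ 66.2 °C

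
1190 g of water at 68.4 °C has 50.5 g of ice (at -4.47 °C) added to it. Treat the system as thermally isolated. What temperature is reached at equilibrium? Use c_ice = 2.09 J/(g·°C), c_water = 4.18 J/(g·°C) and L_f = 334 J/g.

Conservation of energy gives ΣQ = 0:
ice -4.47→0 °C: 50.5×2.09×4.47 = 471.79; fusion: m_ice L_f = 50.5×334 = 16867; meltwater 0→T: 50.5×4.18×T = 211.09 T; water: 4974.2(T − 68.4)
5185.3 T = 340235 − 17339 = 322896
T ≈ 62.27 °C (positive, so assuming full melt was valid).

T_f ≈ 62.3 °C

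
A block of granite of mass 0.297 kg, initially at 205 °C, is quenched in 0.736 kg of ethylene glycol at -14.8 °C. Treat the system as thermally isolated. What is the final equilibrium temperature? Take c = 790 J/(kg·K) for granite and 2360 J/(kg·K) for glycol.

T_f ≈ 11.4 °C

|Q_granite| = |Q_glycol|:
0.297·790·(205 − T) = 0.736·2360·(T − (-14.8))
234.63(205 − T) = 1737(T − (-14.8))
1971.6 T = 22392  ⇒  T ≈ 11.36 °C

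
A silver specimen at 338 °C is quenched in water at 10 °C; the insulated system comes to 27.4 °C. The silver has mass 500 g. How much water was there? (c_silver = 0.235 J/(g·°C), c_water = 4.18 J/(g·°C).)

m ≈ 502 g

Taking heat into each body as positive, Σ m c ΔT = 0:
500×0.235×(27.4 − 338) + m×4.18×(27.4 − 10) = 0
72.73 m = 36496
m = 36496/72.73 ≈ 501.8 g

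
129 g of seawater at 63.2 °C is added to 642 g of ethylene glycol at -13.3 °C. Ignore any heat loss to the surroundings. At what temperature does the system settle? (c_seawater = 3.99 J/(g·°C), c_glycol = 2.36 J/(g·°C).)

T_f ≈ 6.1 °C

Heat lost by the seawater equals heat gained by the glycol:
129×3.99×(63.2 − T) = 642×2.36×(T − (-13.3))
514.71(63.2 − T) = 1515.1(T − (-13.3))
2029.8 T = 12379  ⇒  T ≈ 6.10 °C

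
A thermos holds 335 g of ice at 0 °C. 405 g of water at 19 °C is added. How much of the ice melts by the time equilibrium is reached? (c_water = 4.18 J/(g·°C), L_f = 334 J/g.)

m_melted ≈ 96.3 g

Heat available from the water dropping to 0 °C: 405×4.18×19 = 32165 J.
Fully melting the ice requires m_ice L_f = 335×334 = 111890 J.
32165 J < 111890 J, so only part of the ice melts and the system sits at 0 °C.
m_melted×334 = 32165  ⇒  m_melted ≈ 96.3 g.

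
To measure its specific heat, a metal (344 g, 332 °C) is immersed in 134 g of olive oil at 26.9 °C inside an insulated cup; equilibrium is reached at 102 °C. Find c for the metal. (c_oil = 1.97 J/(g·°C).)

c ≈ 0.251 J/(g·°C)

Heat lost by the metal = heat gained by the oil:
344×c×(332 − 102) = 134×1.97×(102 − 26.9)
79120 c = 19825  ⇒  c ≈ 0.2506 J/(g·°C)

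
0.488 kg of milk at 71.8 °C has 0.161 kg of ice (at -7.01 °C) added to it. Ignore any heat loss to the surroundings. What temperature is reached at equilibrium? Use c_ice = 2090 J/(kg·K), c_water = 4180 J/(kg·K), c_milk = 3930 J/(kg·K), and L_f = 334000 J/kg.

T_f ≈ 31.5 °C

Energy conservation, ΣQ = 0:
ice -7.01→0 °C: 0.161·2090·7.01 = 2358.8
  latent heat to melt: 0.161·334000 = 53774
  meltwater 0→T: 0.161·4180·T = 672.98 T
  milk: 1917.8(T − 71.8)
2590.8 T = 137701 − 56133 = 81568
T ≈ 31.48 °C — above 0 °C, consistent with complete melting.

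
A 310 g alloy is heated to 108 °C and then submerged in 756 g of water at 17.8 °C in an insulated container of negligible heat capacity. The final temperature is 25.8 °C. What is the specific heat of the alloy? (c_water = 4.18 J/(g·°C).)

Heat lost by the alloy = heat gained by the water:
310·c·(108 − 25.8) = 756·4.18·(25.8 − 17.8)
25482 c = 25281  ⇒  c ≈ 0.9921 J/(g·°C)

c ≈ 0.992 J/(g·°C)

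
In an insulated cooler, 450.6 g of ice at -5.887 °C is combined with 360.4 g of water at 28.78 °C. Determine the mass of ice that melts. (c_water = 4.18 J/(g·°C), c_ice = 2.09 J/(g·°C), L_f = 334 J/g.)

Cooling the water to 0 °C releases 360.4·4.18·28.78 = 43356 J.
Warming the ice to 0 °C takes 450.6·2.09·5.887 = 5544.1 J, leaving 37812 J for melting.
To melt every bit of ice: 450.6·334 = 150500 J.
37812 J < 150500 J, so only part of the ice melts and the system sits at 0 °C.
m_melted·334 = 37812  ⇒  m_melted ≈ 113.2 g.

m_melted ≈ 113 g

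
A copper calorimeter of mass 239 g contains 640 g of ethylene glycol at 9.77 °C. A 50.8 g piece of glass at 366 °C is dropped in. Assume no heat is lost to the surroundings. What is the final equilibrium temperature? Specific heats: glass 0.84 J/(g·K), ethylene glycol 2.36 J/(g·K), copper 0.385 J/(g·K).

Heat gained plus heat lost sum to zero:
50.8*0.84*(T − 366) + 640*2.36*(T − 9.77) + 239*0.385*(T − 9.77) = 0
(42.67 + 1510.4 + 92.02) T = 42.67*366 + 1510.4*9.77 + 92.02*9.77
T ≈ 19.01 °C

T_f ≈ 19.0 °C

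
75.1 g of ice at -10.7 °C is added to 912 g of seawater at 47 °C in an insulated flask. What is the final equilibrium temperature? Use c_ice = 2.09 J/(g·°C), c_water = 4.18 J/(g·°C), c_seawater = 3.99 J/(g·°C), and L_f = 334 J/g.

Taking heat into each body as positive, Σ m c ΔT = 0:
ice -10.7→0 °C: 75.1×2.09×10.7 = 1679.5
  melt ice: 75.1×334 = 25083
  warm the meltwater: 313.92 T
  seawater: 3638.9(T − 47)
3952.8 T = 171027 − 26763 = 144264
T ≈ 36.50 °C. Since T > 0 °C, the all-ice-melts assumption holds.

T_f ≈ 36.5 °C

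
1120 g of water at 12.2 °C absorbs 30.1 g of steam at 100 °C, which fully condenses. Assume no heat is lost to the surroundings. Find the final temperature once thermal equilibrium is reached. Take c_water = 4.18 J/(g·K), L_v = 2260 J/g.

Sum of m c ΔT and latent-heat terms is zero:
condense steam: −30.1×2260 = −68026; condensed water 100 °C→T: 125.82(T − 100); original water: 4681.6(T − 12.2)
4807.4 T = 68026 + 12582 + 57116 = 137723
T ≈ 28.65 °C, under the boiling point, so the assumption holds.

T_f ≈ 28.6 °C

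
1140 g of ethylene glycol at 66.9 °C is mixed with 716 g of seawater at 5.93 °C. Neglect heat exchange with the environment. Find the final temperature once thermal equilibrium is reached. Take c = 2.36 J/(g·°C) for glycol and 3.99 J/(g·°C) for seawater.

T_f ≈ 35.5 °C

Heat lost by the glycol equals heat gained by the seawater:
1140*2.36*(66.9 − T) = 716*3.99*(T − 5.93)
2690.4(66.9 − T) = 2856.8(T − 5.93)
5547.2 T = 196929  ⇒  T ≈ 35.50 °C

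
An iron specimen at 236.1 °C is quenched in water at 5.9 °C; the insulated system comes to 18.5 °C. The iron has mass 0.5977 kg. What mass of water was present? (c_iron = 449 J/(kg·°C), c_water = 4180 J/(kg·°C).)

Heat lost by the iron = heat gained by the water:
0.5977×449×(236.1 − 18.5) = m×4180×(18.5 − 5.9)
52668 m = 58397  ⇒  m ≈ 1.109 kg

m ≈ 1.11 kg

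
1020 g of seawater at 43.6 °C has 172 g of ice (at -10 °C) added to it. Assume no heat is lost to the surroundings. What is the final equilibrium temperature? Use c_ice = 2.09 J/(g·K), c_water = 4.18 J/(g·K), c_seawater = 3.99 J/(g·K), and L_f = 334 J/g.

Conservation of energy gives ΣQ = 0:
warm ice to 0 °C: 172·2.09·(0 − (-10)) = 3594.8
  fusion: m_ice L_f = 172·334 = 57448
  meltwater 0→T: 172·4.18·T = 718.96 T
  seawater cools: 1020·3.99·(T − 43.6) = 4069.8(T − 43.6)
4788.8 T = 177443 − 61043 = 116400
T ≈ 24.31 °C — above 0 °C, consistent with complete melting.

T_f ≈ 24.3 °C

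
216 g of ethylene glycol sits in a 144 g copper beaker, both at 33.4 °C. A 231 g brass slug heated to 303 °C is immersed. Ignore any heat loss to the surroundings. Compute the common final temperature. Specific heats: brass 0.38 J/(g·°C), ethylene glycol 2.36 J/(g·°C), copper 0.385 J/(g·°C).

T_f ≈ 69.6 °C

T_f = Σ m_i c_i T_i / Σ m_i c_i:
T_f = (87.78×303 + 509.76×33.4 + 55.44×33.4) / (87.78 + 509.76 + 55.44)
    = 45475 / 652.98 ≈ 69.64 °C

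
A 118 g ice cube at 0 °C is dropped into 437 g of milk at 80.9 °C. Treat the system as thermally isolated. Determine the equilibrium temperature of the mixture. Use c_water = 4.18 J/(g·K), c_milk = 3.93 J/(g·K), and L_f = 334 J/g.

T_f ≈ 45.0 °C

Energy conservation, ΣQ = 0:
fusion: m_ice L_f = 118·334 = 39412; meltwater 0→T: 118·4.18·T = 493.24 T; milk: 1717.4(T − 80.9)
2210.7 T = 138938 − 39412 = 99526
T ≈ 45.02 °C (positive, so assuming full melt was valid).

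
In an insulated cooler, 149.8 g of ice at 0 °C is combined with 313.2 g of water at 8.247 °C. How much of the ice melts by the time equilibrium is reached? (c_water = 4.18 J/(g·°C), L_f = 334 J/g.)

Water can give up m c ΔT = 313.2×4.18×8.247 = 10797 J before reaching 0 °C.
Fully melting the ice requires m_ice L_f = 149.8×334 = 50033 J.
That's not enough to melt it all — equilibrium is at 0 °C with ice remaining.
Mass melted = 10797/334 ≈ 32.33 g.

m_melted ≈ 32.3 g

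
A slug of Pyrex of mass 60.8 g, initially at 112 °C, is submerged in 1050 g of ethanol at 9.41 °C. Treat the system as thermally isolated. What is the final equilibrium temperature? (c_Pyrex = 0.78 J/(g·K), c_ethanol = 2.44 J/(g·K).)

T_f ≈ 11.3 °C

T_f is the heat-capacity-weighted average of the initial temperatures:
T_f = (47.42×112 + 2562×9.41) / (47.42 + 2562)
    = 29420 / 2609.4 ≈ 11.27 °C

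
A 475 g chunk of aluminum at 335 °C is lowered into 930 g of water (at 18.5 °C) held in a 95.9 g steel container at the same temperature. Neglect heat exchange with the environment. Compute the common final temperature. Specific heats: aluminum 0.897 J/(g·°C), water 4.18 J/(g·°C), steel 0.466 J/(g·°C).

With ΣQ=0 the equilibrium temperature is the m·c-weighted mean:
T_f = (426.07*335 + 3887.4*18.5 + 44.69*18.5) / (426.07 + 3887.4 + 44.69)
    = 215479 / 4358.2 ≈ 49.44 °C

T_f ≈ 49.4 °C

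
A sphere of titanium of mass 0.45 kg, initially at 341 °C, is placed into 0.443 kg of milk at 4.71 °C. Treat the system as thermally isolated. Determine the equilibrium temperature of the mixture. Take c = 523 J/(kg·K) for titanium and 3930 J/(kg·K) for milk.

T_f ≈ 44.8 °C

Heat lost by the titanium equals heat gained by the milk:
0.45*523*(341 − T) = 0.443*3930*(T − 4.71)
235.35(341 − T) = 1741(T − 4.71)
1976.3 T = 88454  ⇒  T ≈ 44.76 °C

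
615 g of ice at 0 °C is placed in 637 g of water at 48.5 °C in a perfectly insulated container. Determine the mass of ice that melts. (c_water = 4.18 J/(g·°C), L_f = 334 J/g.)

m_melted ≈ 387 g

Heat available from the water dropping to 0 °C: 637×4.18×48.5 = 129139 J.
Melting all 615 g of ice would need 615×334 = 205410 J.
129139 J < 205410 J, so only part of the ice melts and the system sits at 0 °C.
m_melt = 129139 / L_f = 386.6 g.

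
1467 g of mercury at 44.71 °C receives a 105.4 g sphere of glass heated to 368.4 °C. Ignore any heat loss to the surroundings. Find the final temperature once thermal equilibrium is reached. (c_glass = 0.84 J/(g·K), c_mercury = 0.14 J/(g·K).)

Net heat exchanged in the isolated system is zero:
105.4*0.84*(T − 368.4) + 1467*0.14*(T − 44.71) = 0
88.54(T − 368.4) + 205.38(T − 44.71) = 0
(88.54 + 205.38) T = 88.54*368.4 + 205.38*44.71
T = 41799 / 293.92 = 142 °C

T_f ≈ 142.2 °C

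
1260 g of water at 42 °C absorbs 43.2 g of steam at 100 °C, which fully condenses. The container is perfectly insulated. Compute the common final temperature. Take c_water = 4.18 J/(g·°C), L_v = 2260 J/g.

Conservation of energy gives ΣQ = 0:
condense steam: −43.2·2260 = −97632; condensate cools 100→T: 43.2·4.18·(T − 100) = 180.58(T − 100); water warms: 1260·4.18·(T − 42) = 5266.8(T − 42)
5447.4 T = 97632 + 18058 + 221206 = 336895
T ≈ 61.85 °C — below 100 °C, confirming all the steam condensed.

T_f ≈ 61.8 °C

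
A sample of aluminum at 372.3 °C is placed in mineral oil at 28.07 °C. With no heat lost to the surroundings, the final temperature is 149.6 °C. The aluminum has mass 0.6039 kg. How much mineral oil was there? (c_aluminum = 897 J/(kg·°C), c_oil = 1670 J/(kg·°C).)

Conservation of energy gives ΣQ = 0:
0.6039·897·(149.6 − 372.3) + m·1670·(149.6 − 28.07) = 0
202955 m = 120636
m = 120636/202955 ≈ 0.5944 kg

m ≈ 0.594 kg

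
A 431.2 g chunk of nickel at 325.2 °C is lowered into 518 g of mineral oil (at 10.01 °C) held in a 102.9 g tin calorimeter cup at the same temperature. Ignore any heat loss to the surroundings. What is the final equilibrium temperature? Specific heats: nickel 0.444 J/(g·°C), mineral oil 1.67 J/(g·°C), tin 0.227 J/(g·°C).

T_f ≈ 65.9 °C

T_f is the heat-capacity-weighted average of the initial temperatures:
T_f = (191.45×325.2 + 865.06×10.01 + 23.36×10.01) / (191.45 + 865.06 + 23.36)
    = 71154 / 1079.9 ≈ 65.89 °C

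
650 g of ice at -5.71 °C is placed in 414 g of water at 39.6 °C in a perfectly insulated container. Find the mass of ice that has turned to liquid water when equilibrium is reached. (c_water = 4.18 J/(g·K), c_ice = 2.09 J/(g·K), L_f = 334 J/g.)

Water can give up m c ΔT = 414×4.18×39.6 = 68529 J before reaching 0 °C.
Warming the ice to 0 °C takes 650×2.09×5.71 = 7757 J, leaving 60772 J for melting.
Melting all 650 g of ice would need 650×334 = 217100 J.
That's not enough to melt it all — equilibrium is at 0 °C with ice remaining.
m_melt = 60772 / L_f = 182 g.

m_melted ≈ 182 g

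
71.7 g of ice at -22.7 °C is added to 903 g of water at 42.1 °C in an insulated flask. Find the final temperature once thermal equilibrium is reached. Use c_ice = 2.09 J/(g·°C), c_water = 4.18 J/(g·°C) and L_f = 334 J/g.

T_f ≈ 32.3 °C

Taking heat into each body as positive, Σ m c ΔT = 0:
ice -22.7→0 °C: 71.7·2.09·22.7 = 3401.7; latent heat to melt: 71.7·334 = 23948; meltwater 0→T: 71.7·4.18·T = 299.71 T; water cools: 903·4.18·(T − 42.1) = 3774.5(T − 42.1)
4074.2 T = 158908 − 27349 = 131559
T ≈ 32.29 °C. Since T > 0 °C, the all-ice-melts assumption holds.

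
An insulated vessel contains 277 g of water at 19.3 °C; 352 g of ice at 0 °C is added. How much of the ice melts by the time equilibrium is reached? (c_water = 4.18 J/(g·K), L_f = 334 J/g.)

m_melted ≈ 66.9 g

Water can give up m c ΔT = 277×4.18×19.3 = 22347 J before reaching 0 °C.
Fully melting the ice requires m_ice L_f = 352×334 = 117568 J.
That's not enough to melt it all — equilibrium is at 0 °C with ice remaining.
Mass melted = 22347/334 ≈ 66.91 g.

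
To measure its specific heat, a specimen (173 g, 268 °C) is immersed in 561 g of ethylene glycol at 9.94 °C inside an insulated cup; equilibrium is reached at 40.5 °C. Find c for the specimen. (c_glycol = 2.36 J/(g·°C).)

c ≈ 1.03 J/(g·°C)

Net heat exchanged in the isolated system is zero:
173·c·(40.5 − 268) + 561·2.36·(40.5 − 9.94) = 0
-39358 c = -40460
c = -40460/-39358 ≈ 1.028 J/(g·°C)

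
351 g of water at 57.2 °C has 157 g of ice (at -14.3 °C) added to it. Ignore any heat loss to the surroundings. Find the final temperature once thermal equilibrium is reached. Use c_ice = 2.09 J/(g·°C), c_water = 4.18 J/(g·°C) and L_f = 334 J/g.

T_f ≈ 12.6 °C

Net heat exchanged in the isolated system is zero:
warm ice to 0 °C: 157·2.09·(0 − (-14.3)) = 4692.3
  fusion: m_ice L_f = 157·334 = 52438
  warm the meltwater: 656.26 T
  water cools: 351·4.18·(T − 57.2) = 1467.2(T − 57.2)
2123.4 T = 83923 − 57130 = 26792
T ≈ 12.62 °C (positive, so assuming full melt was valid).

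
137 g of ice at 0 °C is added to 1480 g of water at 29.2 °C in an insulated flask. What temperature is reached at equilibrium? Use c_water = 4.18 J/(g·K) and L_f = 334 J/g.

T_f ≈ 20.0 °C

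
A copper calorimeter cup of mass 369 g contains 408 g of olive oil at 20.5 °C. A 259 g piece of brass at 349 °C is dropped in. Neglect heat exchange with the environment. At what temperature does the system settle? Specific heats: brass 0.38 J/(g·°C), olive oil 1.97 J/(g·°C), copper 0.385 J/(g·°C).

T_f ≈ 51.5 °C

Let T be the final temperature. ΣQ_i = 0:
259*0.38*(T − 349) + 408*1.97*(T − 20.5) + 369*0.385*(T − 20.5) = 0
98.42(T − 349) + 803.76(T − 20.5) + 142.06(T − 20.5) = 0
(98.42 + 803.76 + 142.06) T = 98.42*349 + 803.76*20.5 + 142.06*20.5
T = 53738/1044.2 ≈ 51.46 °C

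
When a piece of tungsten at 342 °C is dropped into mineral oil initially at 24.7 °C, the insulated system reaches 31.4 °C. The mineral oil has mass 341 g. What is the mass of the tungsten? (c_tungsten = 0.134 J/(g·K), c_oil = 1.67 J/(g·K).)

m ≈ 91.7 g

Heat gained plus heat lost sum to zero:
m·0.134·(31.4 − 342) + 341·1.67·(31.4 − 24.7) = 0
-41.62 m = -3815.4
m = -3815.4/-41.62 ≈ 91.67 g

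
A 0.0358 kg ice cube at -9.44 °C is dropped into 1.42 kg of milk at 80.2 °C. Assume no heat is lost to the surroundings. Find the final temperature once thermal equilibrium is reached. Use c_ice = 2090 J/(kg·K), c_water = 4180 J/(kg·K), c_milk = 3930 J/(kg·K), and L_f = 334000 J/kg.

T_f ≈ 75.9 °C

Setting the total heat transfer to zero:
ice -9.44→0 °C: 0.0358×2090×9.44 = 706.32
  fusion: m_ice L_f = 0.0358×334000 = 11957
  meltwater 0→T: 0.0358×4180×T = 149.64 T
  milk cools: 1.42×3930×(T − 80.2) = 5580.6(T − 80.2)
5730.2 T = 447564 − 12664 = 434901
T ≈ 75.90 °C (positive, so assuming full melt was valid).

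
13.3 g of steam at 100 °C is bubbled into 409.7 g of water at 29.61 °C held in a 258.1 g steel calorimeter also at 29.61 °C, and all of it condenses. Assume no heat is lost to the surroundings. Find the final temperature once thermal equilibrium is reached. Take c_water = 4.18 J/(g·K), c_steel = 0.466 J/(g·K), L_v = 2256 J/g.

T_f ≈ 47.6 °C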